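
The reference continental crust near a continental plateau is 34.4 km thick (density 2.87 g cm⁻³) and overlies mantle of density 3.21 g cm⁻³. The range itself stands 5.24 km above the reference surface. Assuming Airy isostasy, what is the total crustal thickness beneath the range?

Root depth r = h ρ_c / (ρ_m − ρ_c) = 5.24 km × 2.87 / 0.34 = 44.23 km.
Total thickness = T + h + r = 34.4 km + 5.24 km + 44.23 km = 83.9 km.

83.9 km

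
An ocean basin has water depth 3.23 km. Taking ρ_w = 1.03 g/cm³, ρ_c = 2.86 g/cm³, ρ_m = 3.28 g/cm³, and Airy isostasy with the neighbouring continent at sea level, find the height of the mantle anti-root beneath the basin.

14.1 km

By Archimedes' principle applied to the lithosphere: replacing crust with seawater at the top is compensated by replacing crust with mantle at the base: d (ρ_c − ρ_w) = a (ρ_m − ρ_c).
a = d (ρ_c − ρ_w)/(ρ_m − ρ_c) = 3.23 km × 1.83/0.42 = 14.1 km.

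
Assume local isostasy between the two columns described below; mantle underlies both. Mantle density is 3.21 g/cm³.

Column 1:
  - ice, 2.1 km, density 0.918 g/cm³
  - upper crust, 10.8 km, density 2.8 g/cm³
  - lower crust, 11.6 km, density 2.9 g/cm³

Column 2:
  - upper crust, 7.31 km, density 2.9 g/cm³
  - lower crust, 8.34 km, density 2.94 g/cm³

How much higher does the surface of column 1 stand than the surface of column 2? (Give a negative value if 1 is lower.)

2.59 km

For any compensation level in the mantle, the mantle terms cancel and isostasy reduces to e = (Σt_1 − Σt_2) − (Σ(ρt)_1 − Σ(ρt)_2) / ρ_m.
Σt_1 = 24.5 km; Σt_2 = 15.65 km; Σ(ρt)_1 = 65.8078; Σ(ρt)_2 = 45.7186 (in km·g/cm³).
e = (24.5 − 15.65) − (65.8078 − 45.7186) / 3.21 = 2.59 km.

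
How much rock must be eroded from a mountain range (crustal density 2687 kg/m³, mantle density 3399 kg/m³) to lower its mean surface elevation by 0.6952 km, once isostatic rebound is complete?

3.32 km

Net drop Δ = e − u = e − e ρ_c/ρ_m = e (ρ_m − ρ_c)/ρ_m.
e = Δ ρ_m/(ρ_m − ρ_c) = 0.6952 km × 3399/712 = 3.32 km.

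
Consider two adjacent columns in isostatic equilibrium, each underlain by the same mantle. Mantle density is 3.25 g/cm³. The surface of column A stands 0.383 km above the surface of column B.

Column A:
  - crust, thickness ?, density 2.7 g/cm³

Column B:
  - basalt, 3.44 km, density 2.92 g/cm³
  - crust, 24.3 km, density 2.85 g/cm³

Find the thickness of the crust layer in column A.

Take the compensation level at the base of the deeper column (depth z_c below the surface of column A) and equate Σ ρ_i t_i down to z_c; mantle fills any gap and the z_c terms cancel.
Column A: x×2.7 + (z_c − 0 − x)×3.25
Column B: 0.383×0 + 3.44×2.92 + 24.3×2.85 + (z_c − 0.383 − 27.74)×3.25
The z_c×3.25 term appears on both sides and cancels. Collect the known terms of each column as K = Σ(ρt)_known − 3.25 × (depth of known layers): K_A = 0 − 3.25×0 = 0; K_B = 79.2998 − 3.25×(0.383 + 27.74) = −12.09995.
Balance: K_A − x×(3.25 − 2.7) = K_B, so x = (K_A − K_B)/(3.25 − 2.7) = 12.0999/0.55 = 22 km.

22 km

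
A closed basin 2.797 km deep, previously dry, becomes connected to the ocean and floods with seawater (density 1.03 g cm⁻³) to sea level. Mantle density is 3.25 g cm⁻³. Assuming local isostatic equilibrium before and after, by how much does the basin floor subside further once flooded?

1.3 km

After flooding the water column is d + s deep. Its weight must equal the weight of mantle displaced by the extra subsidence s: (d + s) ρ_w = s ρ_m.
s = d ρ_w / (ρ_m − ρ_w) = 2.797 km × 1.03/(3.25 − 1.03) = 1.3 km.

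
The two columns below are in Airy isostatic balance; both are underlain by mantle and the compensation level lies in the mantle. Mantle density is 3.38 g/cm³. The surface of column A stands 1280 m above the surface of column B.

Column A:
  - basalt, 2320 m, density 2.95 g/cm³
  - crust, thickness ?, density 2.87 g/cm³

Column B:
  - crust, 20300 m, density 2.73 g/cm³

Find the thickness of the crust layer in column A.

32400 m

Take the compensation level at the base of the deeper column (depth z_c below the surface of column A) and equate Σ ρ_i t_i down to z_c; mantle fills any gap and the z_c terms cancel.
Column A: 2320×2.95 + x×2.87 + (z_c − 2320 − x)×3.38
Column B: 1280×0 + 20300×2.73 + (z_c − 1280 − 20300)×3.38
The z_c×3.38 term appears on both sides and cancels. Collect the known terms of each column as K = Σ(ρt)_known − 3.38 × (depth of known layers): K_A = 6844 − 3.38×2320 = −997.6; K_B = 55419 − 3.38×(1280 + 20300) = −17521.4.
Balance: K_A − x×(3.38 − 2.87) = K_B, so x = (K_A − K_B)/(3.38 − 2.87) = 16523.8/0.51 = 32400 m.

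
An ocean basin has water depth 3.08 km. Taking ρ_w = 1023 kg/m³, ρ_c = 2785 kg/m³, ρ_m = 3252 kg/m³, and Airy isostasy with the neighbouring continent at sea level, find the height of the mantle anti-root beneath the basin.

11.6 km

For local isostatic compensation: replacing crust with seawater at the top is compensated by replacing crust with mantle at the base: d (ρ_c − ρ_w) = a (ρ_m − ρ_c).
a = d (ρ_c − ρ_w)/(ρ_m − ρ_c) = 3.08 km × 1762/467 = 11.6 km.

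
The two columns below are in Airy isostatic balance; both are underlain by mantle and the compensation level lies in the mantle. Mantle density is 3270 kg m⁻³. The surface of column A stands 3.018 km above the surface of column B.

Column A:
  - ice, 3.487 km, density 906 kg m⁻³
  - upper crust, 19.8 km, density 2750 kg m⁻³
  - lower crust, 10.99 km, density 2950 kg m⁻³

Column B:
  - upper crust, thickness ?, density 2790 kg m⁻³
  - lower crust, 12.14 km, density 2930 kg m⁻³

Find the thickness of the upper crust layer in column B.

Take the compensation level at the base of the deeper column (depth z_c below the surface of column A) and equate Σ ρ_i t_i down to z_c; mantle fills any gap and the z_c terms cancel.
Column A: 3.487×906 + 19.8×2750 + 10.99×2950 + (z_c − 34.277)×3270
Column B: 3.018×0 + x×2790 + 12.14×2930 + (z_c − 3.018 − 12.14 − x)×3270
The z_c×3270 term appears on both sides and cancels. Collect the known terms of each column as K = Σ(ρt)_known − 3270 × (depth of known layers): K_A = 90029.722 − 3270×34.277 = −22056.068; K_B = 35570.2 − 3270×(3.018 + 12.14) = −13996.46.
Balance: K_A = K_B − x×(3270 − 2790), so x = (K_B − K_A)/(3270 − 2790) = 8059.61/480 = 16.8 km.

16.8 km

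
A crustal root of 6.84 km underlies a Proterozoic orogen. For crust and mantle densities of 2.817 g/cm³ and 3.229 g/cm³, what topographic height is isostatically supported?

1 km

By Archimedes' principle applied to the lithosphere: ρ_c h = (ρ_m − ρ_c) r.
h = r (ρ_m − ρ_c) / ρ_c = 6.84 km × (3.229 − 2.817) / 2.817 = 1 km.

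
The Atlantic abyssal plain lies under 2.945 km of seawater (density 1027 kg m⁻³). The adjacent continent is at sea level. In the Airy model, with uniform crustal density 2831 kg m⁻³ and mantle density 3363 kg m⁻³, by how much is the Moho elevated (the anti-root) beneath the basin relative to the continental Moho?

Balancing pressure at the compensation depth: replacing crust with seawater at the top is compensated by replacing crust with mantle at the base: d (ρ_c − ρ_w) = a (ρ_m − ρ_c).
a = d (ρ_c − ρ_w)/(ρ_m − ρ_c) = 2.945 km × 1804/532 = 9.99 km.

9.99 km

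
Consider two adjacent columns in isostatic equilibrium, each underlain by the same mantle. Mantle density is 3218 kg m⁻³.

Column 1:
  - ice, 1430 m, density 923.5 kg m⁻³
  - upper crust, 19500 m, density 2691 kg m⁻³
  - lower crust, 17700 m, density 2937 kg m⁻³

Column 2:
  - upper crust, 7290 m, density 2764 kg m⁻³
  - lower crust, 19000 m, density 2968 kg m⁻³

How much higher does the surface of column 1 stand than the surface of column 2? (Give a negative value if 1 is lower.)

For any compensation level in the mantle, the mantle terms cancel and isostasy reduces to e = (Σt_1 − Σt_2) − (Σ(ρt)_1 − Σ(ρt)_2) / ρ_m.
Σt_1 = 38630 m; Σt_2 = 26290 m; Σ(ρt)_1 = 105780005; Σ(ρt)_2 = 76541560 (in m·kg m⁻³).
e = (38630 − 26290) − (105780005 − 76541560) / 3218 = 3250 m.

3250 m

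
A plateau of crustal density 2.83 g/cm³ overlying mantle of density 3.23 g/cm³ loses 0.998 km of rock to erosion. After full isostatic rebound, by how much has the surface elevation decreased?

Rebound u = e ρ_c/ρ_m = 0.998 km × 2.83/3.23 = 0.8744 km.
Net surface drop = e − u = 0.998 km − 0.8744 km = e (ρ_m − ρ_c)/ρ_m = 0.124 km.

0.124 km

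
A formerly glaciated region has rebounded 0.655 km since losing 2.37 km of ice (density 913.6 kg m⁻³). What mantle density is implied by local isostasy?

3310 kg m⁻³

ρ_m = ρ_ice t / u = 913.6 × 2.37 km/0.655 km = 3310 kg m⁻³.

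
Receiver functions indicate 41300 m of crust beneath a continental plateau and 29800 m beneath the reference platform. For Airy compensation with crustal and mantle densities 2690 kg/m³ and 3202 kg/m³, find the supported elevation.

Excess crust Δ = 41300 m − 29800 m = 11500 m, split between elevation h and root r with h + r = Δ.
Airy balance ρ_c h = (ρ_m − ρ_c) r gives r = h ρ_c/(ρ_m − ρ_c), so h (1 + ρ_c/(ρ_m − ρ_c)) = Δ, i.e. h = Δ (ρ_m − ρ_c)/ρ_m.
h = 11500 m × 512/3202 = 1840 m.

1840 m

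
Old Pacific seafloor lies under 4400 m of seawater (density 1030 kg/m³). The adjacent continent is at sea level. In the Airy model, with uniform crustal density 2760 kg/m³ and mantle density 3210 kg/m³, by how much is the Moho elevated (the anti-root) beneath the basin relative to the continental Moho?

16900 m

Isostatic balance requires: replacing crust with seawater at the top is compensated by replacing crust with mantle at the base: d (ρ_c − ρ_w) = a (ρ_m − ρ_c).
a = d (ρ_c − ρ_w)/(ρ_m − ρ_c) = 4400 m × 1730/450 = 16900 m.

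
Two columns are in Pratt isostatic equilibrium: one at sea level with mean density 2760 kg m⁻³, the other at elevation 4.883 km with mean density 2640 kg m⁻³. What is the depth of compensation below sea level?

107 km

ρ_ref D = ρ (D + h) → D (ρ_ref − ρ) = ρ h.
D = ρ h/(ρ_ref − ρ) = 2640 × 4.883 km/(2760 − 2640) = 107 km.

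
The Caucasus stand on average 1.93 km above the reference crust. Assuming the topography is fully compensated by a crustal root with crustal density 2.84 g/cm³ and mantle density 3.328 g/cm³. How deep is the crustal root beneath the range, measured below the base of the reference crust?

Equating mass per unit area of the two columns: the weight of the topography is balanced by the buoyancy of the root, ρ_c h = (ρ_m − ρ_c) r.
r = h · ρ_c / (ρ_m − ρ_c) = 1.93 km × 2.84 / (3.328 − 2.84) = 11.2 km.

11.2 km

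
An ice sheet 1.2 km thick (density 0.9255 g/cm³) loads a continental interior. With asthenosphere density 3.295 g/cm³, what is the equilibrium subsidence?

Equating mass per unit area of the two columns: the ice load ρ_ice t is balanced by mantle displaced below, ρ_m s.
s = t ρ_ice / ρ_m = 1.2 km × 0.9255/3.295 = 0.337 km.

0.337 km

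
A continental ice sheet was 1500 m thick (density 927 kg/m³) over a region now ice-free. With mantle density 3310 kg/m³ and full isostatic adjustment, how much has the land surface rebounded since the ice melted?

420 m

Removing the load lets mantle flow back in; uplift u satisfies ρ_ice t = ρ_m u.
u = t ρ_ice/ρ_m = 1500 m × 927/3310 = 420 m.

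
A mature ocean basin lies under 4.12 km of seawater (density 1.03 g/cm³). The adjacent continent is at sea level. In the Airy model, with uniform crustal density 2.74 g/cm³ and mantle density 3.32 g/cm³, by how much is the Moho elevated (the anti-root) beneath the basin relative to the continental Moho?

12.1 km

For local isostatic compensation: replacing crust with seawater at the top is compensated by replacing crust with mantle at the base: d (ρ_c − ρ_w) = a (ρ_m − ρ_c).
a = d (ρ_c − ρ_w)/(ρ_m − ρ_c) = 4.12 km × 1.71/0.58 = 12.1 km.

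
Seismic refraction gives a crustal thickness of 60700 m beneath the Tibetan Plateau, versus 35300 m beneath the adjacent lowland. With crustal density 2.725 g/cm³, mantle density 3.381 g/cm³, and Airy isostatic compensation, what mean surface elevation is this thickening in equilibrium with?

Excess crust Δ = 60700 m − 35300 m = 25400 m, split between elevation h and root r with h + r = Δ.
Airy balance ρ_c h = (ρ_m − ρ_c) r gives r = h ρ_c/(ρ_m − ρ_c), so h (1 + ρ_c/(ρ_m − ρ_c)) = Δ, i.e. h = Δ (ρ_m − ρ_c)/ρ_m.
h = 25400 m × 0.656/3.381 = 4930 m.

4930 m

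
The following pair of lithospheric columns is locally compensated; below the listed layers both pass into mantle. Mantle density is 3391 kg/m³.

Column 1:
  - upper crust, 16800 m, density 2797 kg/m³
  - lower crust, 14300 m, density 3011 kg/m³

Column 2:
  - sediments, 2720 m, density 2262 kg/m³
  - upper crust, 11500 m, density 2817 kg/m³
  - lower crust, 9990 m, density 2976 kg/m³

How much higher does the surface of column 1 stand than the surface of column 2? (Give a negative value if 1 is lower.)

471 m

For any compensation level in the mantle, the mantle terms cancel and isostasy reduces to e = (Σt_1 − Σt_2) − (Σ(ρt)_1 − Σ(ρt)_2) / ρ_m.
Σt_1 = 31100 m; Σt_2 = 24210 m; Σ(ρt)_1 = 90046900; Σ(ρt)_2 = 68278380 (in m·kg/m³).
e = (31100 − 24210) − (90046900 − 68278380) / 3391 = 471 m.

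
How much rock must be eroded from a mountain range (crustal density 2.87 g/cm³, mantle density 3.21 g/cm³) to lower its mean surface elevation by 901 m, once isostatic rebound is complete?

Net drop Δ = e − u = e − e ρ_c/ρ_m = e (ρ_m − ρ_c)/ρ_m.
e = Δ ρ_m/(ρ_m − ρ_c) = 901 m × 3.21/0.34 = 8510 m.

8510 m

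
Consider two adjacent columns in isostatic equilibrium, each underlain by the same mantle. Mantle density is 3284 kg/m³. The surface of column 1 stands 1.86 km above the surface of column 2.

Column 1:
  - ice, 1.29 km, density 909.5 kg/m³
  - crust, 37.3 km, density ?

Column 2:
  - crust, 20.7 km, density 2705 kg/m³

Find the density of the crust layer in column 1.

2880 kg/m³

Take the compensation level at the base of the deeper column (depth z_c below the surface of column 1) and equate Σ ρ_i t_i down to z_c; mantle fills any gap and the z_c terms cancel.
Column 1: 1.29×909.5 + 37.3×ρ + (z_c − 38.59)×3284
Column 2: 1.86×0 + 20.7×2705 + (z_c − 1.86 − 20.7)×3284
The z_c×3284 term appears on both sides and cancels. Collect the known terms of each column as K = Σ(ρt)_known − 3284 × (depth of known layers): K_1 = 1173.255 − 3284×38.59 = −125556.305; K_2 = 55993.5 − 3284×(1.86 + 20.7) = −18093.54.
Balance: K_1 + 37.3×ρ = K_2, so ρ = (K_2 − K_1)/37.3 = 107463/37.3 = 2880 kg/m³.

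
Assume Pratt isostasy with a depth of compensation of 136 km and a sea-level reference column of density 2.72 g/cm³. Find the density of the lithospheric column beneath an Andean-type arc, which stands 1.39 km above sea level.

Pratt balance: ρ_ref D = ρ (D + h).
ρ = ρ_ref D/(D + h) = 2.72 × 136 km/(136 km + 1.39 km) = 2.69 g/cm³.

2.69 g/cm³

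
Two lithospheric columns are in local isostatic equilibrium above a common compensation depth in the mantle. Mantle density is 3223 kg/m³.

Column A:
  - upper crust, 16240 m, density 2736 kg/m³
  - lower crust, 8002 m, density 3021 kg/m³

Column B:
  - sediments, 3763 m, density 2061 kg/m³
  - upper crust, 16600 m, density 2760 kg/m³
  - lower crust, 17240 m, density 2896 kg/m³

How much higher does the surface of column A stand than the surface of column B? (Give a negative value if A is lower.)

−2540 m

For any compensation level in the mantle, the mantle terms cancel and isostasy reduces to e = (Σt_A − Σt_B) − (Σ(ρt)_A − Σ(ρt)_B) / ρ_m.
Σt_A = 24242 m; Σt_B = 37603 m; Σ(ρt)_A = 68606682; Σ(ρt)_B = 103498583 (in m·kg/m³).
e = (24242 − 37603) − (68606682 − 103498583) / 3223 = −2540 m.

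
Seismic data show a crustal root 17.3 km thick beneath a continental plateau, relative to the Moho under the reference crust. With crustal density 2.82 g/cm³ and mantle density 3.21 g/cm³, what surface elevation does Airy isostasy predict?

2.39 km

Equating mass per unit area of the two columns: ρ_c h = (ρ_m − ρ_c) r.
h = r (ρ_m − ρ_c) / ρ_c = 17.3 km × (3.21 − 2.82) / 2.82 = 2.39 km.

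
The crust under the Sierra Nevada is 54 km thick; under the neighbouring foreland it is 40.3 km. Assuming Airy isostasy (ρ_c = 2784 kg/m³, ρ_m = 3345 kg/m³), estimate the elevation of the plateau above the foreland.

Excess crust Δ = 54 km − 40.3 km = 13.7 km, split between elevation h and root r with h + r = Δ.
Airy balance ρ_c h = (ρ_m − ρ_c) r gives r = h ρ_c/(ρ_m − ρ_c), so h (1 + ρ_c/(ρ_m − ρ_c)) = Δ, i.e. h = Δ (ρ_m − ρ_c)/ρ_m.
h = 13.7 km × 561/3345 = 2.3 km.

2.3 km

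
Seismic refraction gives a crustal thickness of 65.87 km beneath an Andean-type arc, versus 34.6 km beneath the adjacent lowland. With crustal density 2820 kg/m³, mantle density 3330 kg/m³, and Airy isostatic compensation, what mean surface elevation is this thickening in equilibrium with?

4.79 km

Excess crust Δ = 65.87 km − 34.6 km = 31.27 km, split between elevation h and root r with h + r = Δ.
Airy balance ρ_c h = (ρ_m − ρ_c) r gives r = h ρ_c/(ρ_m − ρ_c), so h (1 + ρ_c/(ρ_m − ρ_c)) = Δ, i.e. h = Δ (ρ_m − ρ_c)/ρ_m.
h = 31.27 km × 510/3330 = 4.79 km.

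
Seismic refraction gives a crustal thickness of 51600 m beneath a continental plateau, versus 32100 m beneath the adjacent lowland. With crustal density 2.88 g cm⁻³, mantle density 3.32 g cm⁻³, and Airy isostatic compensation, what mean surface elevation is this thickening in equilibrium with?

2580 m

Excess crust Δ = 51600 m − 32100 m = 19500 m, split between elevation h and root r with h + r = Δ.
Airy balance ρ_c h = (ρ_m − ρ_c) r gives r = h ρ_c/(ρ_m − ρ_c), so h (1 + ρ_c/(ρ_m − ρ_c)) = Δ, i.e. h = Δ (ρ_m − ρ_c)/ρ_m.
h = 19500 m × 0.44/3.32 = 2580 m.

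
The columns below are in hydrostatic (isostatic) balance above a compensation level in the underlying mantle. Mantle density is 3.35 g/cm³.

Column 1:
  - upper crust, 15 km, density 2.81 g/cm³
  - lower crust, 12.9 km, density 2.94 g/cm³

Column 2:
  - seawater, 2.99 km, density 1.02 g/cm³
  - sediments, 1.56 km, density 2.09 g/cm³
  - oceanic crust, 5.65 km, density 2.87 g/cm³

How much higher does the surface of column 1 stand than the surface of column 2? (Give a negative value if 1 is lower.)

For any compensation level in the mantle, the mantle terms cancel and isostasy reduces to e = (Σt_1 − Σt_2) − (Σ(ρt)_1 − Σ(ρt)_2) / ρ_m.
Σt_1 = 27.9 km; Σt_2 = 10.2 km; Σ(ρt)_1 = 80.076; Σ(ρt)_2 = 22.5257 (in km·g/cm³).
e = (27.9 − 10.2) − (80.076 − 22.5257) / 3.35 = 0.521 km.

0.521 km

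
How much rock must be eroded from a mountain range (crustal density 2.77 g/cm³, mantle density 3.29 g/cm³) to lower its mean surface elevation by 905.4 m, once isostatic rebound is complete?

5730 m

Net drop Δ = e − u = e − e ρ_c/ρ_m = e (ρ_m − ρ_c)/ρ_m.
e = Δ ρ_m/(ρ_m − ρ_c) = 905.4 m × 3.29/0.52 = 5730 m.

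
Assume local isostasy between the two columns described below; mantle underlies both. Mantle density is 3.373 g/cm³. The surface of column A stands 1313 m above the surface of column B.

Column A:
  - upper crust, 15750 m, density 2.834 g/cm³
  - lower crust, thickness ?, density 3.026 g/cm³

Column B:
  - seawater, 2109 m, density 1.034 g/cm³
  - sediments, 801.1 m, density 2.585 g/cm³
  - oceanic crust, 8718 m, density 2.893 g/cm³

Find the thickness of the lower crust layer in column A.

16400 m

Take the compensation level at the base of the deeper column (depth z_c below the surface of column A) and equate Σ ρ_i t_i down to z_c; mantle fills any gap and the z_c terms cancel.
Column A: 15750×2.834 + x×3.026 + (z_c − 15750 − x)×3.373
Column B: 1313×0 + 2109×1.034 + 801.1×2.585 + 8718×2.893 + (z_c − 1313 − 11628.1)×3.373
The z_c×3.373 term appears on both sides and cancels. Collect the known terms of each column as K = Σ(ρt)_known − 3.373 × (depth of known layers): K_A = 44635.5 − 3.373×15750 = −8489.25; K_B = 29472.7235 − 3.373×(1313 + 11628.1) = −14177.6068.
Balance: K_A − x×(3.373 − 3.026) = K_B, so x = (K_A − K_B)/(3.373 − 3.026) = 5688.36/0.347 = 16400 m.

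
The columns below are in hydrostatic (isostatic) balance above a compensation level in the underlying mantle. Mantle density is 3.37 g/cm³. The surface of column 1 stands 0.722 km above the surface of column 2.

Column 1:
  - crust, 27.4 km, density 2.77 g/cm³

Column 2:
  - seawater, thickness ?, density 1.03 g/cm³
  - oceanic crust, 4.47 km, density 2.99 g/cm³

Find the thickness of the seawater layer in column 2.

Take the compensation level at the base of the deeper column (depth z_c below the surface of column 1) and equate Σ ρ_i t_i down to z_c; mantle fills any gap and the z_c terms cancel.
Column 1: 27.4×2.77 + (z_c − 27.4)×3.37
Column 2: 0.722×0 + x×1.03 + 4.47×2.99 + (z_c − 0.722 − 4.47 − x)×3.37
The z_c×3.37 term appears on both sides and cancels. Collect the known terms of each column as K = Σ(ρt)_known − 3.37 × (depth of known layers): K_1 = 75.898 − 3.37×27.4 = −16.44; K_2 = 13.3653 − 3.37×(0.722 + 4.47) = −4.13174.
Balance: K_1 = K_2 − x×(3.37 − 1.03), so x = (K_2 − K_1)/(3.37 − 1.03) = 12.3083/2.34 = 5.26 km.

5.26 km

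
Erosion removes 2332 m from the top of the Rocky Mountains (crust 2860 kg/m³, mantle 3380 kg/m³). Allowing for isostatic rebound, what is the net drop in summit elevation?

359 m

Rebound u = e ρ_c/ρ_m = 2332 m × 2860/3380 = 1973 m.
Net surface drop = e − u = 2332 m − 1973 m = e (ρ_m − ρ_c)/ρ_m = 359 m.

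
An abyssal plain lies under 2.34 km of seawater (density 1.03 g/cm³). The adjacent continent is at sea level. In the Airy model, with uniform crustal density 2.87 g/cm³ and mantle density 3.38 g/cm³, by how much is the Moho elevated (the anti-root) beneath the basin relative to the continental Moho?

In Airy isostatic equilibrium: replacing crust with seawater at the top is compensated by replacing crust with mantle at the base: d (ρ_c − ρ_w) = a (ρ_m − ρ_c).
a = d (ρ_c − ρ_w)/(ρ_m − ρ_c) = 2.34 km × 1.84/0.51 = 8.44 km.

8.44 km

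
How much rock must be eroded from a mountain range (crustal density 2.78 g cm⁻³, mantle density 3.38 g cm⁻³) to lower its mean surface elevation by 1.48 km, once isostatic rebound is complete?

8.34 km

Net drop Δ = e − u = e − e ρ_c/ρ_m = e (ρ_m − ρ_c)/ρ_m.
e = Δ ρ_m/(ρ_m − ρ_c) = 1.48 km × 3.38/0.6 = 8.34 km.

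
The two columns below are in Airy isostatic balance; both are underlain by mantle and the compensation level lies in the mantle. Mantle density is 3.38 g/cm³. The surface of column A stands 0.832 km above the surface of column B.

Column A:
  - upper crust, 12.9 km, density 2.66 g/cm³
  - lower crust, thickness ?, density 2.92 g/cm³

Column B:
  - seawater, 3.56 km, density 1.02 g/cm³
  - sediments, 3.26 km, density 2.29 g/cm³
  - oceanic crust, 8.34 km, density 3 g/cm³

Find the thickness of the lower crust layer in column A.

Take the compensation level at the base of the deeper column (depth z_c below the surface of column A) and equate Σ ρ_i t_i down to z_c; mantle fills any gap and the z_c terms cancel.
Column A: 12.9×2.66 + x×2.92 + (z_c − 12.9 − x)×3.38
Column B: 0.832×0 + 3.56×1.02 + 3.26×2.29 + 8.34×3 + (z_c − 0.832 − 15.16)×3.38
The z_c×3.38 term appears on both sides and cancels. Collect the known terms of each column as K = Σ(ρt)_known − 3.38 × (depth of known layers): K_A = 34.314 − 3.38×12.9 = −9.288; K_B = 36.1166 − 3.38×(0.832 + 15.16) = −17.93636.
Balance: K_A − x×(3.38 − 2.92) = K_B, so x = (K_A − K_B)/(3.38 − 2.92) = 8.64836/0.46 = 18.8 km.

18.8 km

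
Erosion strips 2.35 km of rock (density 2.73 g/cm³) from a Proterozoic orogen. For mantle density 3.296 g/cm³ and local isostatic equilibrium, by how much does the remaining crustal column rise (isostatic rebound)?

1.95 km

Unloading: uplift u = e ρ_c/ρ_m = 2.35 km × 2.73/3.296 = 1.95 km.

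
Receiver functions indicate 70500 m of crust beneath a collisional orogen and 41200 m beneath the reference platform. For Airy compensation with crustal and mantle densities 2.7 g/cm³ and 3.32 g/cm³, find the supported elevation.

Excess crust Δ = 70500 m − 41200 m = 29300 m, split between elevation h and root r with h + r = Δ.
Airy balance ρ_c h = (ρ_m − ρ_c) r gives r = h ρ_c/(ρ_m − ρ_c), so h (1 + ρ_c/(ρ_m − ρ_c)) = Δ, i.e. h = Δ (ρ_m − ρ_c)/ρ_m.
h = 29300 m × 0.62/3.32 = 5470 m.

5470 m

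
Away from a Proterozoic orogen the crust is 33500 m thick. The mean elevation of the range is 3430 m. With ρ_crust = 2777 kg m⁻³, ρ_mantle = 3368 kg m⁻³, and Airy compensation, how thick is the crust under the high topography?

53000 m

Root depth r = h ρ_c / (ρ_m − ρ_c) = 3430 m × 2777 / 591 = 16120 m.
Total thickness = T + h + r = 33500 m + 3430 m + 16120 m = 53000 m.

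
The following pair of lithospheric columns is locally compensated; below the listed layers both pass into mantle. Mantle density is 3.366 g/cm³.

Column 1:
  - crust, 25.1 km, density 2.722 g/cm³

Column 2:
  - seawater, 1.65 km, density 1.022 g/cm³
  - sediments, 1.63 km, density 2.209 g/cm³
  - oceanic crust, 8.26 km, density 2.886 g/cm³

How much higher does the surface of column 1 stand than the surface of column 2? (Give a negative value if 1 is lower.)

For any compensation level in the mantle, the mantle terms cancel and isostasy reduces to e = (Σt_1 − Σt_2) − (Σ(ρt)_1 − Σ(ρt)_2) / ρ_m.
Σt_1 = 25.1 km; Σt_2 = 11.54 km; Σ(ρt)_1 = 68.3222; Σ(ρt)_2 = 29.12533 (in km·g/cm³).
e = (25.1 − 11.54) − (68.3222 − 29.12533) / 3.366 = 1.92 km.

1.92 km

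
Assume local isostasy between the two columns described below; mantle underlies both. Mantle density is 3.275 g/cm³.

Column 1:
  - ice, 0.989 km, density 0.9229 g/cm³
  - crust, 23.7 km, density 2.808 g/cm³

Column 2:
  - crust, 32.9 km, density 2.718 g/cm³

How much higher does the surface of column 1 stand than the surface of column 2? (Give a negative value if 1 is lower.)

For any compensation level in the mantle, the mantle terms cancel and isostasy reduces to e = (Σt_1 − Σt_2) − (Σ(ρt)_1 − Σ(ρt)_2) / ρ_m.
Σt_1 = 24.689 km; Σt_2 = 32.9 km; Σ(ρt)_1 = 67.4623481; Σ(ρt)_2 = 89.4222 (in km·g/cm³).
e = (24.689 − 32.9) − (67.4623481 − 89.4222) / 3.275 = −1.51 km.

−1.51 km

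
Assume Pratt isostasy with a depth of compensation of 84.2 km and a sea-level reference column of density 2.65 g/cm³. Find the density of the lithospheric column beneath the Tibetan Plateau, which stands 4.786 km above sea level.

2.51 g/cm³

Pratt balance: ρ_ref D = ρ (D + h).
ρ = ρ_ref D/(D + h) = 2.65 × 84.2 km/(84.2 km + 4.786 km) = 2.51 g/cm³.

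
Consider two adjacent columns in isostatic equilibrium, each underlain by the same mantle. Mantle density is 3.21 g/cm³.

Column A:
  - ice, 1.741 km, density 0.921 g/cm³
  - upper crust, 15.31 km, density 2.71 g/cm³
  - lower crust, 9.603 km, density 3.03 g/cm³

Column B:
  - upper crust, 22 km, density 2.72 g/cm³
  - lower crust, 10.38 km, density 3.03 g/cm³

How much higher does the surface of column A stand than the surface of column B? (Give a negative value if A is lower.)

For any compensation level in the mantle, the mantle terms cancel and isostasy reduces to e = (Σt_A − Σt_B) − (Σ(ρt)_A − Σ(ρt)_B) / ρ_m.
Σt_A = 26.654 km; Σt_B = 32.38 km; Σ(ρt)_A = 72.190651; Σ(ρt)_B = 91.2914 (in km·g/cm³).
e = (26.654 − 32.38) − (72.190651 − 91.2914) / 3.21 = 0.224 km.

0.224 km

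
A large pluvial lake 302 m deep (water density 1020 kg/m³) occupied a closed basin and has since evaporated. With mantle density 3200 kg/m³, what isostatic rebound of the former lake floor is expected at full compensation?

96.3 m

u = d ρ_w/ρ_m = 302 m × 1020/3200 = 96.3 m.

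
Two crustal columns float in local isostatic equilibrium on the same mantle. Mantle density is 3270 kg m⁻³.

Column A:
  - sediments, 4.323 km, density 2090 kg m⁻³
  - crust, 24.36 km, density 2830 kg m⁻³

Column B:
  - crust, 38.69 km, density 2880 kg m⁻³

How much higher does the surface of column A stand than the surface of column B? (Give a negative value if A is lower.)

For any compensation level in the mantle, the mantle terms cancel and isostasy reduces to e = (Σt_A − Σt_B) − (Σ(ρt)_A − Σ(ρt)_B) / ρ_m.
Σt_A = 28.683 km; Σt_B = 38.69 km; Σ(ρt)_A = 77973.87; Σ(ρt)_B = 111427.2 (in km·kg m⁻³).
e = (28.683 − 38.69) − (77973.87 − 111427.2) / 3270 = 0.223 km.

0.223 km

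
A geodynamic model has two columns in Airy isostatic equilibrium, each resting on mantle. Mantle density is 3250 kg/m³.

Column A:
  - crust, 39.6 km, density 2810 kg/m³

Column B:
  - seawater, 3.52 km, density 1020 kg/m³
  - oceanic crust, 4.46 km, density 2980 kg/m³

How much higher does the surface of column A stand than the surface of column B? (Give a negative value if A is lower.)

For any compensation level in the mantle, the mantle terms cancel and isostasy reduces to e = (Σt_A − Σt_B) − (Σ(ρt)_A − Σ(ρt)_B) / ρ_m.
Σt_A = 39.6 km; Σt_B = 7.98 km; Σ(ρt)_A = 111276; Σ(ρt)_B = 16881.2 (in km·kg/m³).
e = (39.6 − 7.98) − (111276 − 16881.2) / 3250 = 2.58 km.

2.58 km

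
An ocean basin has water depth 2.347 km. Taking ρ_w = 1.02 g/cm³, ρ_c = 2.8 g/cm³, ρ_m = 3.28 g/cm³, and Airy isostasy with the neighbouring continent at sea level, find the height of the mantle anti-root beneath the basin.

8.7 km

Equating mass per unit area of the two columns: replacing crust with seawater at the top is compensated by replacing crust with mantle at the base: d (ρ_c − ρ_w) = a (ρ_m − ρ_c).
a = d (ρ_c − ρ_w)/(ρ_m − ρ_c) = 2.347 km × 1.78/0.48 = 8.7 km.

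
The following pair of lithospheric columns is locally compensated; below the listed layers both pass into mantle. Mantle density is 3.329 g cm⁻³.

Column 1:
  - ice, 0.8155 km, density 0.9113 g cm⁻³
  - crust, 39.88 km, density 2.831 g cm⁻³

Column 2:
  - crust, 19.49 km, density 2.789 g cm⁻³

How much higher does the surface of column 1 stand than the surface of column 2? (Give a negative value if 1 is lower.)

For any compensation level in the mantle, the mantle terms cancel and isostasy reduces to e = (Σt_1 − Σt_2) − (Σ(ρt)_1 − Σ(ρt)_2) / ρ_m.
Σt_1 = 40.6955 km; Σt_2 = 19.49 km; Σ(ρt)_1 = 113.643445; Σ(ρt)_2 = 54.35761 (in km·g cm⁻³).
e = (40.6955 − 19.49) − (113.643445 − 54.35761) / 3.329 = 3.4 km.

3.4 km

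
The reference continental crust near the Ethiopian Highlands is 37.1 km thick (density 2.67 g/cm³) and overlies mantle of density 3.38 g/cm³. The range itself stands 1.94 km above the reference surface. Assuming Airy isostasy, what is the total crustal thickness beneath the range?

Root depth r = h ρ_c / (ρ_m − ρ_c) = 1.94 km × 2.67 / 0.71 = 7.295 km.
Total thickness = T + h + r = 37.1 km + 1.94 km + 7.295 km = 46.3 km.

46.3 km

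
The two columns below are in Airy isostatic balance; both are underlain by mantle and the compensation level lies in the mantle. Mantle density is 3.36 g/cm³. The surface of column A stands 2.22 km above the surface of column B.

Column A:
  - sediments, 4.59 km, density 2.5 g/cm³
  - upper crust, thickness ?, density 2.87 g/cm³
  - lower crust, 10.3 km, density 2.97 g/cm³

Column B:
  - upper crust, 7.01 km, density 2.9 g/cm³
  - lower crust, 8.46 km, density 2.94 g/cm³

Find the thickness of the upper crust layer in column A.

12.8 km

Take the compensation level at the base of the deeper column (depth z_c below the surface of column A) and equate Σ ρ_i t_i down to z_c; mantle fills any gap and the z_c terms cancel.
Column A: 4.59×2.5 + x×2.87 + 10.3×2.97 + (z_c − 14.89 − x)×3.36
Column B: 2.22×0 + 7.01×2.9 + 8.46×2.94 + (z_c − 2.22 − 15.47)×3.36
The z_c×3.36 term appears on both sides and cancels. Collect the known terms of each column as K = Σ(ρt)_known − 3.36 × (depth of known layers): K_A = 42.066 − 3.36×14.89 = −7.9644; K_B = 45.2014 − 3.36×(2.22 + 15.47) = −14.237.
Balance: K_A − x×(3.36 − 2.87) = K_B, so x = (K_A − K_B)/(3.36 − 2.87) = 6.2726/0.49 = 12.8 km.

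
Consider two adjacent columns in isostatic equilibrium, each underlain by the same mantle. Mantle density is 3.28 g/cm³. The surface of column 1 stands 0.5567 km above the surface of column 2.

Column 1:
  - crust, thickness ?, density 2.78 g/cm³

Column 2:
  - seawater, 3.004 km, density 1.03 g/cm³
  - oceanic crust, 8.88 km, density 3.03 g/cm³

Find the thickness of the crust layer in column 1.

21.6 km

Take the compensation level at the base of the deeper column (depth z_c below the surface of column 1) and equate Σ ρ_i t_i down to z_c; mantle fills any gap and the z_c terms cancel.
Column 1: x×2.78 + (z_c − 0 − x)×3.28
Column 2: 0.5567×0 + 3.004×1.03 + 8.88×3.03 + (z_c − 0.5567 − 11.884)×3.28
The z_c×3.28 term appears on both sides and cancels. Collect the known terms of each column as K = Σ(ρt)_known − 3.28 × (depth of known layers): K_1 = 0 − 3.28×0 = 0; K_2 = 30.00052 − 3.28×(0.5567 + 11.884) = −10.804976.
Balance: K_1 − x×(3.28 − 2.78) = K_2, so x = (K_1 − K_2)/(3.28 − 2.78) = 10.805/0.5 = 21.6 km.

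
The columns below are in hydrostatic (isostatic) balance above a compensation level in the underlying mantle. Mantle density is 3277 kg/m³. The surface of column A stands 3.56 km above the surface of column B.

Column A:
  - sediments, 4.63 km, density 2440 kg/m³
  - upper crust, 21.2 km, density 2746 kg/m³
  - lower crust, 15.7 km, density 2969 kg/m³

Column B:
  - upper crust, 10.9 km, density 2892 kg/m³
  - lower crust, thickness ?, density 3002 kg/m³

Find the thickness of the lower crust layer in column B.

Take the compensation level at the base of the deeper column (depth z_c below the surface of column A) and equate Σ ρ_i t_i down to z_c; mantle fills any gap and the z_c terms cancel.
Column A: 4.63×2440 + 21.2×2746 + 15.7×2969 + (z_c − 41.53)×3277
Column B: 3.56×0 + 10.9×2892 + x×3002 + (z_c − 3.56 − 10.9 − x)×3277
The z_c×3277 term appears on both sides and cancels. Collect the known terms of each column as K = Σ(ρt)_known − 3277 × (depth of known layers): K_A = 116125.7 − 3277×41.53 = −19968.11; K_B = 31522.8 − 3277×(3.56 + 10.9) = −15862.62.
Balance: K_A = K_B − x×(3277 − 3002), so x = (K_B − K_A)/(3277 − 3002) = 4105.49/275 = 14.9 km.

14.9 km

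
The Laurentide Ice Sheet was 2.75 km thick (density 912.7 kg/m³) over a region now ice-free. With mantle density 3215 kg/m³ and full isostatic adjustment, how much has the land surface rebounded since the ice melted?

Removing the load lets mantle flow back in; uplift u satisfies ρ_ice t = ρ_m u.
u = t ρ_ice/ρ_m = 2.75 km × 912.7/3215 = 0.781 km.

0.781 km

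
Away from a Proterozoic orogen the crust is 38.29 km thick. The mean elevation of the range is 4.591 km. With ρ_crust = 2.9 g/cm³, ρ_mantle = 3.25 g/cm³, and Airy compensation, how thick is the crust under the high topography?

80.9 km

Root depth r = h ρ_c / (ρ_m − ρ_c) = 4.591 km × 2.9 / 0.35 = 38.04 km.
Total thickness = T + h + r = 38.29 km + 4.591 km + 38.04 km = 80.9 km.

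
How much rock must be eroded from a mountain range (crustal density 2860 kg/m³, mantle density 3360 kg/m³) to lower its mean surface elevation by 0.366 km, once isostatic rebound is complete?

Net drop Δ = e − u = e − e ρ_c/ρ_m = e (ρ_m − ρ_c)/ρ_m.
e = Δ ρ_m/(ρ_m − ρ_c) = 0.366 km × 3360/500 = 2.46 km.

2.46 km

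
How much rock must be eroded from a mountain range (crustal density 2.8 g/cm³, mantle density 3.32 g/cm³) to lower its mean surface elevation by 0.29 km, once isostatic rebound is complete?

Net drop Δ = e − u = e − e ρ_c/ρ_m = e (ρ_m − ρ_c)/ρ_m.
e = Δ ρ_m/(ρ_m − ρ_c) = 0.29 km × 3.32/0.52 = 1.85 km.

1.85 km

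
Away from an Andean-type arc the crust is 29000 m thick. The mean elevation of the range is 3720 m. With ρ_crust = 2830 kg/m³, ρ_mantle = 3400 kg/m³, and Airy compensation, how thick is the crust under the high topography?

51200 m

Root depth r = h ρ_c / (ρ_m − ρ_c) = 3720 m × 2830 / 570 = 18470 m.
Total thickness = T + h + r = 29000 m + 3720 m + 18470 m = 51200 m.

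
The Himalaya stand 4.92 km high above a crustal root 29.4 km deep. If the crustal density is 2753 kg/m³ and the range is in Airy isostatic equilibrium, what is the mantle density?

3210 kg/m³

Airy balance: ρ_c h = (ρ_m − ρ_c) r → ρ_m = ρ_c (1 + h/r).
ρ_m = 2753 × (1 + 4.92 km/29.4 km) = 3210 kg/m³.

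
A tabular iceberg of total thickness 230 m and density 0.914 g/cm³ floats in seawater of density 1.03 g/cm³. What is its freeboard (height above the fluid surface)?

25.9 m

Floating equilibrium: submerged depth d = t ρ_obj/ρ_fluid = 230 m × 0.914/1.03 = 204.1 m.
Freeboard = t − d = 230 m − 204.1 m = 25.9 m.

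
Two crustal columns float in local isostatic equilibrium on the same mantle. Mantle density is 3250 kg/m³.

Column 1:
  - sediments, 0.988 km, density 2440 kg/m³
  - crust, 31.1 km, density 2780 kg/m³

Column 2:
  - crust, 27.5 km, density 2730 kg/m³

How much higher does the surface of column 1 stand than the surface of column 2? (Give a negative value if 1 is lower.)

For any compensation level in the mantle, the mantle terms cancel and isostasy reduces to e = (Σt_1 − Σt_2) − (Σ(ρt)_1 − Σ(ρt)_2) / ρ_m.
Σt_1 = 32.088 km; Σt_2 = 27.5 km; Σ(ρt)_1 = 88868.72; Σ(ρt)_2 = 75075 (in km·kg/m³).
e = (32.088 − 27.5) − (88868.72 − 75075) / 3250 = 0.344 km.

0.344 km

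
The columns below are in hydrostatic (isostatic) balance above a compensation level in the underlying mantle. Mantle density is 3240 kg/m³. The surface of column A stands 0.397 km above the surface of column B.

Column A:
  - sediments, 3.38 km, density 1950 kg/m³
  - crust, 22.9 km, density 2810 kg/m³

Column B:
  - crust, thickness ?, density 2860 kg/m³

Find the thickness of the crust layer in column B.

Take the compensation level at the base of the deeper column (depth z_c below the surface of column A) and equate Σ ρ_i t_i down to z_c; mantle fills any gap and the z_c terms cancel.
Column A: 3.38×1950 + 22.9×2810 + (z_c − 26.28)×3240
Column B: 0.397×0 + x×2860 + (z_c − 0.397 − 0 − x)×3240
The z_c×3240 term appears on both sides and cancels. Collect the known terms of each column as K = Σ(ρt)_known − 3240 × (depth of known layers): K_A = 70940 − 3240×26.28 = −14207.2; K_B = 0 − 3240×(0.397 + 0) = −1286.28.
Balance: K_A = K_B − x×(3240 − 2860), so x = (K_B − K_A)/(3240 − 2860) = 12920.9/380 = 34 km.

34 km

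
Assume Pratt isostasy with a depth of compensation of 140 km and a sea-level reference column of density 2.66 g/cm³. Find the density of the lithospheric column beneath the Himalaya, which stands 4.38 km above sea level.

Pratt balance: ρ_ref D = ρ (D + h).
ρ = ρ_ref D/(D + h) = 2.66 × 140 km/(140 km + 4.38 km) = 2.58 g/cm³.

2.58 g/cm³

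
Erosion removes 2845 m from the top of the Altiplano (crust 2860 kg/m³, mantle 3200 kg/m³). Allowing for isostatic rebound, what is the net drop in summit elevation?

302 m

Rebound u = e ρ_c/ρ_m = 2845 m × 2860/3200 = 2543 m.
Net surface drop = e − u = 2845 m − 2543 m = e (ρ_m − ρ_c)/ρ_m = 302 m.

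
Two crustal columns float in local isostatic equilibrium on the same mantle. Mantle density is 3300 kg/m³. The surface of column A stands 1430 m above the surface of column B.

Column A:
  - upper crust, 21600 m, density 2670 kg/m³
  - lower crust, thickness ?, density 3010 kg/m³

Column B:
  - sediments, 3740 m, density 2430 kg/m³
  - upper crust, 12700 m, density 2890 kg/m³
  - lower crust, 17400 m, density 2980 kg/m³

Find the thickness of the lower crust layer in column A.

Take the compensation level at the base of the deeper column (depth z_c below the surface of column A) and equate Σ ρ_i t_i down to z_c; mantle fills any gap and the z_c terms cancel.
Column A: 21600×2670 + x×3010 + (z_c − 21600 − x)×3300
Column B: 1430×0 + 3740×2430 + 12700×2890 + 17400×2980 + (z_c − 1430 − 33840)×3300
The z_c×3300 term appears on both sides and cancels. Collect the known terms of each column as K = Σ(ρt)_known − 3300 × (depth of known layers): K_A = 57672000 − 3300×21600 = −13608000; K_B = 97643200 − 3300×(1430 + 33840) = −18747800.
Balance: K_A − x×(3300 − 3010) = K_B, so x = (K_A − K_B)/(3300 − 3010) = 5139800/290 = 17700 m.

17700 m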